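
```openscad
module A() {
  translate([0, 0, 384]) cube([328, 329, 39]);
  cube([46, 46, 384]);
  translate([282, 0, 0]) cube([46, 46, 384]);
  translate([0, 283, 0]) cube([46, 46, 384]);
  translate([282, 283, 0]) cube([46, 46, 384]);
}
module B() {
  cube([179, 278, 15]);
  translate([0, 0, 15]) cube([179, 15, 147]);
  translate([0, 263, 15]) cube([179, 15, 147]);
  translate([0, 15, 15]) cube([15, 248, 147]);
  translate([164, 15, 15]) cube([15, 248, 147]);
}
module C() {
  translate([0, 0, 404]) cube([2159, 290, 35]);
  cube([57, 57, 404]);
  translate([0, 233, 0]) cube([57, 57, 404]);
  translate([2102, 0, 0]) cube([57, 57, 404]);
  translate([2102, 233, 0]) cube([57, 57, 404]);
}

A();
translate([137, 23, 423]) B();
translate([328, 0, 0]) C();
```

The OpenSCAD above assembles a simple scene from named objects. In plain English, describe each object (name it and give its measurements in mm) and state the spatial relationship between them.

A is a four-legged stool. The seat is 328×329 mm, 39 mm thick, top at z = 423 mm. It stands on four square legs, each 46×46 mm in cross-section, from z = 0 to the seat underside, each flush with a corner of the seat.

B is an open-topped rectangular box: outside dimensions 179×278×162 mm, with a uniform wall and base thickness of 15 mm. The base is a full 179×278 slab on the floor; four walls sit on top of the base. The front and back walls (the −y and +y sides) span the full width; the two side walls fit between them.

C is a long wooden bench with a 2159 mm (x) × 290 mm (y) seat, 35 mm thick, its top surface 439 mm above the floor. Four 57 mm square legs at the seat corners, flush with the edges, run from z = 0 to the seat underside.

The open box is on top of the stool. The bench is against the stool's +x side, with their −y faces flush.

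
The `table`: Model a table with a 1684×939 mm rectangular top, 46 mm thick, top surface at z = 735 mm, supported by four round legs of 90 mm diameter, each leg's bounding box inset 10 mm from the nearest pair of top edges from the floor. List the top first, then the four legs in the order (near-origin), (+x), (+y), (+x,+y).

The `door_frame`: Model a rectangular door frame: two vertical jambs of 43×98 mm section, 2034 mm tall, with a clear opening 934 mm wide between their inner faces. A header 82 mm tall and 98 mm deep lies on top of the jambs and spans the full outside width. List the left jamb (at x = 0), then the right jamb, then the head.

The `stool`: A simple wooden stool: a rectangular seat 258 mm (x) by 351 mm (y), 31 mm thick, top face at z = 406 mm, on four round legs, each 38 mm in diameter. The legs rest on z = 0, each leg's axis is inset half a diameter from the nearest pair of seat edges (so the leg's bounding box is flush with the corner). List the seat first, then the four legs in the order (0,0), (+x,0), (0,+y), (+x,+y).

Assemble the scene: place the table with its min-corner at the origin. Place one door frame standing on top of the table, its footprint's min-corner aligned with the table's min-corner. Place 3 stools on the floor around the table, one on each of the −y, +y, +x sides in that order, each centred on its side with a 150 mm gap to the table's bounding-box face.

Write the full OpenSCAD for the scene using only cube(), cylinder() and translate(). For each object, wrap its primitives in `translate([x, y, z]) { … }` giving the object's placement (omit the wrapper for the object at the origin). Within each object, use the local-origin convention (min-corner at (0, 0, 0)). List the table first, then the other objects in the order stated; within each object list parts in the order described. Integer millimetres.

translate([0, 0, 689]) cube([1684, 939, 46]);
translate([55, 55, 0]) cylinder(h = 689, r = 45);
translate([1629, 55, 0]) cylinder(h = 689, r = 45);
translate([55, 884, 0]) cylinder(h = 689, r = 45);
translate([1629, 884, 0]) cylinder(h = 689, r = 45);
translate([0, 0, 735]) {
  cube([43, 98, 2034]);
  translate([977, 0, 0]) cube([43, 98, 2034]);
  translate([0, 0, 2034]) cube([1020, 98, 82]);
}
translate([713, -501, 0]) {
  translate([0, 0, 375]) cube([258, 351, 31]);
  translate([19, 19, 0]) cylinder(h = 375, r = 19);
  translate([239, 19, 0]) cylinder(h = 375, r = 19);
  translate([19, 332, 0]) cylinder(h = 375, r = 19);
  translate([239, 332, 0]) cylinder(h = 375, r = 19);
}
translate([713, 1089, 0]) {
  translate([0, 0, 375]) cube([258, 351, 31]);
  translate([19, 19, 0]) cylinder(h = 375, r = 19);
  translate([239, 19, 0]) cylinder(h = 375, r = 19);
  translate([19, 332, 0]) cylinder(h = 375, r = 19);
  translate([239, 332, 0]) cylinder(h = 375, r = 19);
}
translate([1834, 294, 0]) {
  translate([0, 0, 375]) cube([258, 351, 31]);
  translate([19, 19, 0]) cylinder(h = 375, r = 19);
  translate([239, 19, 0]) cylinder(h = 375, r = 19);
  translate([19, 332, 0]) cylinder(h = 375, r = 19);
  translate([239, 332, 0]) cylinder(h = 375, r = 19);
}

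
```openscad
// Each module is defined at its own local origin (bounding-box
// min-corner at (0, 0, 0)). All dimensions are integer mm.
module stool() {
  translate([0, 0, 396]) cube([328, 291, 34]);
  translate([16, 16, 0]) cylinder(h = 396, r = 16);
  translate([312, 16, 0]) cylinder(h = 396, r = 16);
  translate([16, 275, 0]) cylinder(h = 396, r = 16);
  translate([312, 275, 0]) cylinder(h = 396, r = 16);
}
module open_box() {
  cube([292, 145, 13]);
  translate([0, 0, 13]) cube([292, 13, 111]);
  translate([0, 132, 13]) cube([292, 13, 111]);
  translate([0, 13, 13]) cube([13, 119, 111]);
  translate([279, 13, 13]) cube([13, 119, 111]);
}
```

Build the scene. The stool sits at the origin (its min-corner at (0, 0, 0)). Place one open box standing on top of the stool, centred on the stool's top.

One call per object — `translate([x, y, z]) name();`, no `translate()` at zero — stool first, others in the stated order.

stool();
translate([18, 73, 430]) open_box();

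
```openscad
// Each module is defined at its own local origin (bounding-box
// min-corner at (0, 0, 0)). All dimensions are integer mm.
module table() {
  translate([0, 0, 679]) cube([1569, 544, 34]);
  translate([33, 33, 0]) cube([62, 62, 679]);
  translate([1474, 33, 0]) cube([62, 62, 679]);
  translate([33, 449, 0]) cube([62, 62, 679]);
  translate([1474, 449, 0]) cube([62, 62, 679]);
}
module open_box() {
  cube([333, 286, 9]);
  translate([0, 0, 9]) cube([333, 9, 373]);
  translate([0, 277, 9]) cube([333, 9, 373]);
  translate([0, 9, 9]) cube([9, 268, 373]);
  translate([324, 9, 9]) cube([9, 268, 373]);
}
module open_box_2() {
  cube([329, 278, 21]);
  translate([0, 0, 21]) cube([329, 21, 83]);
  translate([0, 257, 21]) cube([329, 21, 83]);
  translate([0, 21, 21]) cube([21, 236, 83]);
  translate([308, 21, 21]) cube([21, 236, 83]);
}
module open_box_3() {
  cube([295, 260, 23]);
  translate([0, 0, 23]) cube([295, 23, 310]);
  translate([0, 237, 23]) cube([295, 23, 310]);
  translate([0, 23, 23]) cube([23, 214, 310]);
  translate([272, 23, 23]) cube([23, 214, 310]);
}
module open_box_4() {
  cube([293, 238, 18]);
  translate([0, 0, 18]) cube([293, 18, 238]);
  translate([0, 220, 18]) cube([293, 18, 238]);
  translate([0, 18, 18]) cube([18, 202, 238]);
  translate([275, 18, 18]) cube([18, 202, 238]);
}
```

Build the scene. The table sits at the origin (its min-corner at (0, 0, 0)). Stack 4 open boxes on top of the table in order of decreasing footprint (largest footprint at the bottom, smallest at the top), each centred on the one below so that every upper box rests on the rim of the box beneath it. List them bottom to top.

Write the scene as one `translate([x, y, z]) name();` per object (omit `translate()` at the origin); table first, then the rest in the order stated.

table();
translate([618, 129, 713]) open_box();
translate([620, 133, 1095]) open_box_2();
translate([637, 142, 1199]) open_box_3();
translate([638, 153, 1532]) open_box_4();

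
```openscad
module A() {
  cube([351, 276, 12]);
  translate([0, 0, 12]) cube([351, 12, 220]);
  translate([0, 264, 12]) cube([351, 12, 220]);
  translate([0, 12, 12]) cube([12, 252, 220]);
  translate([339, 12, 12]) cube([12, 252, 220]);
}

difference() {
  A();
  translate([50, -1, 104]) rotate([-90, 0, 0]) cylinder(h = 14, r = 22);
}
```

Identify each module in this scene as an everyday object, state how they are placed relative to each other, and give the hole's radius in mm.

A is an open box. The open box has a circular hole through its front wall. The hole's radius is 22 mm.

The subtracted cylinder has r = 22 mm.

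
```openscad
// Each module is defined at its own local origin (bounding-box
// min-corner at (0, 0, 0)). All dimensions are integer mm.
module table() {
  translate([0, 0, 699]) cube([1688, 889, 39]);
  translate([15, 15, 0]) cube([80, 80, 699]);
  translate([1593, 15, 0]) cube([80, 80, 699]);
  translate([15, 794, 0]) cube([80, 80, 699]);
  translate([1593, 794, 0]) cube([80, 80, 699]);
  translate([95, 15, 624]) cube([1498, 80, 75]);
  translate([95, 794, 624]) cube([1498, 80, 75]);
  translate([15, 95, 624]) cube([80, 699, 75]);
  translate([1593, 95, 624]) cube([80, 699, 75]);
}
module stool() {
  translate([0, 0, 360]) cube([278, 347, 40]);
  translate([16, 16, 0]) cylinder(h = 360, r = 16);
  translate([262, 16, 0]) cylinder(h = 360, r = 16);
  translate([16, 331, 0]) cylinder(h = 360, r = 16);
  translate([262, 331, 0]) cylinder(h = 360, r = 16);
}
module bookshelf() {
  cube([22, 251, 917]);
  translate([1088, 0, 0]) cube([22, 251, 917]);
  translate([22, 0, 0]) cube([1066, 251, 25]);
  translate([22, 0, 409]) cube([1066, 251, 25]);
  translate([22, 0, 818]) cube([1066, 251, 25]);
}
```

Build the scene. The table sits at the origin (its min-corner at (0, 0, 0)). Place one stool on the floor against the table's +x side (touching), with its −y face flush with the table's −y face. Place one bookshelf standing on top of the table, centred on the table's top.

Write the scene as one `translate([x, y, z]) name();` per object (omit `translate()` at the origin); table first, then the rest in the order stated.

table();
translate([1688, 0, 0]) stool();
translate([289, 319, 738]) bookshelf();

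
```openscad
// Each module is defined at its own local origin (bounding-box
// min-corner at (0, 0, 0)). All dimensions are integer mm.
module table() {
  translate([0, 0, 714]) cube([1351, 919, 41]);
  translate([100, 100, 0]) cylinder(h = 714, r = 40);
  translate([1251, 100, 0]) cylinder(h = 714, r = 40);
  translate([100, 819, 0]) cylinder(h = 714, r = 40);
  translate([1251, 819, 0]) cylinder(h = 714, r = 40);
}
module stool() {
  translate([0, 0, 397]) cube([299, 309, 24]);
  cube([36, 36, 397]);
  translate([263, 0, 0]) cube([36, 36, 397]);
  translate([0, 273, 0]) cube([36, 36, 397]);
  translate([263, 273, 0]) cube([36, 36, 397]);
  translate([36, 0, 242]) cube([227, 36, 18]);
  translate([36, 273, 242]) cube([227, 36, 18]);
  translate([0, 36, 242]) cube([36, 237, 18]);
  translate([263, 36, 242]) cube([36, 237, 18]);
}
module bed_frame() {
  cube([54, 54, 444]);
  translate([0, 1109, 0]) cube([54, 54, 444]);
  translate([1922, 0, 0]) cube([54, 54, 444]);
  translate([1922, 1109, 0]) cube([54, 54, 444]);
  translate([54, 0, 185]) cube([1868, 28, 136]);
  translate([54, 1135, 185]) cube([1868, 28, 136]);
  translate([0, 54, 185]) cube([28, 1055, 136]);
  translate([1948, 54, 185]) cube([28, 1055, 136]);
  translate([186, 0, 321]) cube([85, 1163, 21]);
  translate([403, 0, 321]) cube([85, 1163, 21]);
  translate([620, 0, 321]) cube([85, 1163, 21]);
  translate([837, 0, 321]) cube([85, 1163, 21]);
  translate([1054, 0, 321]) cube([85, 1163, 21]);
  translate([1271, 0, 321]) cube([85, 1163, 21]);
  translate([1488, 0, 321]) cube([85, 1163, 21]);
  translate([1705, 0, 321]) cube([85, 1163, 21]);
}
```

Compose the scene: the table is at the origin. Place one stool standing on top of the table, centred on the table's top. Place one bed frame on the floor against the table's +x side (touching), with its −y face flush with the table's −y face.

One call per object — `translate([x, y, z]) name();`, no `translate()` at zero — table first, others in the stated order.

table();
translate([526, 305, 755]) stool();
translate([1351, 0, 0]) bed_frame();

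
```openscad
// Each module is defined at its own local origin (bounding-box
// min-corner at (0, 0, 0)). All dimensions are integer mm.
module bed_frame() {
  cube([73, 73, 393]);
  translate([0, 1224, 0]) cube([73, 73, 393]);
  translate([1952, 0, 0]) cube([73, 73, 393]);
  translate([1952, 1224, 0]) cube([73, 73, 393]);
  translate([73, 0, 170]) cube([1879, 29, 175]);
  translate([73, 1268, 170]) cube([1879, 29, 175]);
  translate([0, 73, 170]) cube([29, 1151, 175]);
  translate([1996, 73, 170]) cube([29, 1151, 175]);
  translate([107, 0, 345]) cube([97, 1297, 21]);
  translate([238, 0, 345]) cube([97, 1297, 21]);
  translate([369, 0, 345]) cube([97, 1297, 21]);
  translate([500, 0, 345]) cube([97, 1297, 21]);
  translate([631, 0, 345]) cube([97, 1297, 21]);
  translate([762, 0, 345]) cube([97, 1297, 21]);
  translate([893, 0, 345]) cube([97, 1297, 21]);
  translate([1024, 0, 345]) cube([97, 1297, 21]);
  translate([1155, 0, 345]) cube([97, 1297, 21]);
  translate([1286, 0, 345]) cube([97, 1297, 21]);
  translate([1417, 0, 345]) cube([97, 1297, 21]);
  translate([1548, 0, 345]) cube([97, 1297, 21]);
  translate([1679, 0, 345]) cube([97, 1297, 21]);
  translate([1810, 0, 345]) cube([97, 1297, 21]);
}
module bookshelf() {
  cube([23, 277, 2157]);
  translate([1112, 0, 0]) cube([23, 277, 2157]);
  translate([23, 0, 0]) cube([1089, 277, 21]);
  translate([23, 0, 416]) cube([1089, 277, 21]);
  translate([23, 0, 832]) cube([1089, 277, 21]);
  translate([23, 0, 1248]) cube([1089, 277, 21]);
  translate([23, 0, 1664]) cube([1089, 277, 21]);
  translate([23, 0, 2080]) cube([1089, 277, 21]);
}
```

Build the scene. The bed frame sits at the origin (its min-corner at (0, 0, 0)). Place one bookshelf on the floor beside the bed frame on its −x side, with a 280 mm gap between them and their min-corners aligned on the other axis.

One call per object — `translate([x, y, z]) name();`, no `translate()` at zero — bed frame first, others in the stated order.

bed_frame();
translate([-1415, 0, 0]) bookshelf();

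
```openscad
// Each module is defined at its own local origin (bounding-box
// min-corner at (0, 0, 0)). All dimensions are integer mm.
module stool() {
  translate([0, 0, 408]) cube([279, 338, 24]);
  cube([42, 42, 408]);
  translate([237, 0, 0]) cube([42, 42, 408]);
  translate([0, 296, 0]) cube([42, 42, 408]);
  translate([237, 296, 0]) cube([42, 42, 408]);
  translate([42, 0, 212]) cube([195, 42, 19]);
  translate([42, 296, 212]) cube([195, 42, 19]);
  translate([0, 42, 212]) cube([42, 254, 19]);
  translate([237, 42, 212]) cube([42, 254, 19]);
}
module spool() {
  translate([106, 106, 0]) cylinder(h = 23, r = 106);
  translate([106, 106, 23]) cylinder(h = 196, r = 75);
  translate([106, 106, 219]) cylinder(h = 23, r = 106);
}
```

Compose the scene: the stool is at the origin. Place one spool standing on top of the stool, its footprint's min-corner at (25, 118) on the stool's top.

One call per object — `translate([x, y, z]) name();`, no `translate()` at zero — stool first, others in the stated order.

stool();
translate([25, 118, 432]) spool();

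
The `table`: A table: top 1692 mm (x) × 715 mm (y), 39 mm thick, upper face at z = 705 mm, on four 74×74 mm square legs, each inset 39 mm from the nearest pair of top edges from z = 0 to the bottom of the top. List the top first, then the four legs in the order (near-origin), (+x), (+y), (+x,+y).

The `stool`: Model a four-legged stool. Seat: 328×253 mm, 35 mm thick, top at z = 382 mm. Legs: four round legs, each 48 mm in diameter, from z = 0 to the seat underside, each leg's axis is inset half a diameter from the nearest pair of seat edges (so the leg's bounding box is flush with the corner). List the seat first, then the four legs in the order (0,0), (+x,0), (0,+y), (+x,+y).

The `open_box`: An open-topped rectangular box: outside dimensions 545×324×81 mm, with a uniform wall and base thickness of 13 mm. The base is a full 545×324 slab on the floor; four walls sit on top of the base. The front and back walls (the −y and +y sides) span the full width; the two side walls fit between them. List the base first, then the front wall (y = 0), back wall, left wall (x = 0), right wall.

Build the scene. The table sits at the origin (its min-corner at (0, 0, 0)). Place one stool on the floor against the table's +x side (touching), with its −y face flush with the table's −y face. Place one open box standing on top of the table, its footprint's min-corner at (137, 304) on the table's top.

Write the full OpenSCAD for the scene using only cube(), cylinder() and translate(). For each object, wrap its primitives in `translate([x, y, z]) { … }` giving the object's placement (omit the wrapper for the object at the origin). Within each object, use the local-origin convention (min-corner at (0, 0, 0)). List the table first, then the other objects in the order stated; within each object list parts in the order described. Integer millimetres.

translate([0, 0, 666]) cube([1692, 715, 39]);
translate([39, 39, 0]) cube([74, 74, 666]);
translate([1579, 39, 0]) cube([74, 74, 666]);
translate([39, 602, 0]) cube([74, 74, 666]);
translate([1579, 602, 0]) cube([74, 74, 666]);
translate([1692, 0, 0]) {
  translate([0, 0, 347]) cube([328, 253, 35]);
  translate([24, 24, 0]) cylinder(h = 347, r = 24);
  translate([304, 24, 0]) cylinder(h = 347, r = 24);
  translate([24, 229, 0]) cylinder(h = 347, r = 24);
  translate([304, 229, 0]) cylinder(h = 347, r = 24);
}
translate([137, 304, 705]) {
  cube([545, 324, 13]);
  translate([0, 0, 13]) cube([545, 13, 68]);
  translate([0, 311, 13]) cube([545, 13, 68]);
  translate([0, 13, 13]) cube([13, 298, 68]);
  translate([532, 13, 13]) cube([13, 298, 68]);
}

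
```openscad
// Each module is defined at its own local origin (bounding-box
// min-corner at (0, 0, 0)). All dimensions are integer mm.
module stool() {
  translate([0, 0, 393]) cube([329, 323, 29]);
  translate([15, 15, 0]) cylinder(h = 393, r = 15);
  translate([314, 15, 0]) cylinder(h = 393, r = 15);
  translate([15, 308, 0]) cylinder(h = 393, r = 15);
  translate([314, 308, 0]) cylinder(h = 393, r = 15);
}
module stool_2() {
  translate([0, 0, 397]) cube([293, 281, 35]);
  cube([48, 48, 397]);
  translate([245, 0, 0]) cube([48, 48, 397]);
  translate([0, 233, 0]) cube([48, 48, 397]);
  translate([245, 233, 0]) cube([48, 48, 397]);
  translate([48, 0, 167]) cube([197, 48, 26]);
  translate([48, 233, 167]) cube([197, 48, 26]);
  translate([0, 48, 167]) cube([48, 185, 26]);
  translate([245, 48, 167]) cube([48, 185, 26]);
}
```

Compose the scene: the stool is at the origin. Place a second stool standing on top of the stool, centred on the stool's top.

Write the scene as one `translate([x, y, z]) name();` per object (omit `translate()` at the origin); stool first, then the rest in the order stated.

stool();
translate([18, 21, 422]) stool_2();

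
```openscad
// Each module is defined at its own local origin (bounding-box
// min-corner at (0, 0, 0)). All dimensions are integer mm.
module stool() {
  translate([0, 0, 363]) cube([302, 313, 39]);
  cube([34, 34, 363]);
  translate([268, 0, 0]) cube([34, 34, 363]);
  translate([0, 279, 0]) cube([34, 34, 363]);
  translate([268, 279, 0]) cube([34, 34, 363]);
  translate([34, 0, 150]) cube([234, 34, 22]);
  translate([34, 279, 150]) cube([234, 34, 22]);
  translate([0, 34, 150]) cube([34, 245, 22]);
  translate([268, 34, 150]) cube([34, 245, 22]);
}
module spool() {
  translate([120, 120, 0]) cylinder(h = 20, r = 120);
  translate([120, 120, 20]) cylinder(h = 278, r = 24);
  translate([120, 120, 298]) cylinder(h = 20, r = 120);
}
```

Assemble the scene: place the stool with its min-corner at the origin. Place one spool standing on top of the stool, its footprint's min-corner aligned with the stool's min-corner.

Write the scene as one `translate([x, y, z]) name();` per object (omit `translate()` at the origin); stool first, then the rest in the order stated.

stool();
translate([0, 0, 402]) spool();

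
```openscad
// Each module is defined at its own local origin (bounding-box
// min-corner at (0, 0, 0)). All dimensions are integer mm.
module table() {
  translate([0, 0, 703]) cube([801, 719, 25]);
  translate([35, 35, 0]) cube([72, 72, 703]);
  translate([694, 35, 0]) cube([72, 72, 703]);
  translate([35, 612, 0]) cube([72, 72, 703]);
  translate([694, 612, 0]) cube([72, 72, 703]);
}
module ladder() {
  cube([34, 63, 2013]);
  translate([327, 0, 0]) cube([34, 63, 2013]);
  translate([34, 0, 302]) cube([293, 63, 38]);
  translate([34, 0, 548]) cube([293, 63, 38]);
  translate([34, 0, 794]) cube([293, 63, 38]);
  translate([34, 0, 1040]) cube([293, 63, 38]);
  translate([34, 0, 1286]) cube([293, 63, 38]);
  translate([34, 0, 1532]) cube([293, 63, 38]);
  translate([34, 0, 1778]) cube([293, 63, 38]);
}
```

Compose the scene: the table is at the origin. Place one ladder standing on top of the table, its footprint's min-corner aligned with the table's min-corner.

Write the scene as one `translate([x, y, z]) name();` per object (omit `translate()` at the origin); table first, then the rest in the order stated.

table();
translate([0, 0, 728]) ladder();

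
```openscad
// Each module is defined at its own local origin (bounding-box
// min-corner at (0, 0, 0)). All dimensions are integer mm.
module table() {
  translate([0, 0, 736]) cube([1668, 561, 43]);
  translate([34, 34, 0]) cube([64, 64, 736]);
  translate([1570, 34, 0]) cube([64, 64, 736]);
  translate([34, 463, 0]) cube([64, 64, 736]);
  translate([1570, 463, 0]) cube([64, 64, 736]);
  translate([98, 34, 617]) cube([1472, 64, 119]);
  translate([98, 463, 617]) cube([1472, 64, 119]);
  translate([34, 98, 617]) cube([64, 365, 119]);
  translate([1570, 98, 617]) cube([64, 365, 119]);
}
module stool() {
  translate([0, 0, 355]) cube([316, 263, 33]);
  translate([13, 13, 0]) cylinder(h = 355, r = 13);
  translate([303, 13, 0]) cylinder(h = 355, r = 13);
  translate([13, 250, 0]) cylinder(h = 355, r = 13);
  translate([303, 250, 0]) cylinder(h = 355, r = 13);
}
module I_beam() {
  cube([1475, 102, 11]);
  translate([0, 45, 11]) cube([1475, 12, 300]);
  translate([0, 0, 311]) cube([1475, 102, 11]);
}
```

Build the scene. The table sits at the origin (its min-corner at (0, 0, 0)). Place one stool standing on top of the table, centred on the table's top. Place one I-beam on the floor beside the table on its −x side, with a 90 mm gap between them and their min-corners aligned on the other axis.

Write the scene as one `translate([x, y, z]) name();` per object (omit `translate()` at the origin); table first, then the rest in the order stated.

table();
translate([676, 149, 779]) stool();
translate([-1565, 0, 0]) I_beam();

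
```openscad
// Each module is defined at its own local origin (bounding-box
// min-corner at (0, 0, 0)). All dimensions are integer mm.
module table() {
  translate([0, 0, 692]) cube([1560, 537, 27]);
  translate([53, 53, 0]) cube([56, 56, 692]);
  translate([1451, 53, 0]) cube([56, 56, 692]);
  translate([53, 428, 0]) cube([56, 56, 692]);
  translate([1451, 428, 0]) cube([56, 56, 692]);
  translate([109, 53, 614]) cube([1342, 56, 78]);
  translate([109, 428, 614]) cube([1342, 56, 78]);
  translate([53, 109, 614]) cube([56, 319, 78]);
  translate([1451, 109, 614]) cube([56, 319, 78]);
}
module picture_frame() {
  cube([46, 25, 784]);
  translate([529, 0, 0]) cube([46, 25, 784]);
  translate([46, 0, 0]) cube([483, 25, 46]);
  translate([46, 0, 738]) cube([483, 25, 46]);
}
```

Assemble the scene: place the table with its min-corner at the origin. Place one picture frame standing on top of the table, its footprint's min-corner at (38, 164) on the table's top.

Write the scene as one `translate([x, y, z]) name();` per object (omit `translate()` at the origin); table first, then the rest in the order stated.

table();
translate([38, 164, 719]) picture_frame();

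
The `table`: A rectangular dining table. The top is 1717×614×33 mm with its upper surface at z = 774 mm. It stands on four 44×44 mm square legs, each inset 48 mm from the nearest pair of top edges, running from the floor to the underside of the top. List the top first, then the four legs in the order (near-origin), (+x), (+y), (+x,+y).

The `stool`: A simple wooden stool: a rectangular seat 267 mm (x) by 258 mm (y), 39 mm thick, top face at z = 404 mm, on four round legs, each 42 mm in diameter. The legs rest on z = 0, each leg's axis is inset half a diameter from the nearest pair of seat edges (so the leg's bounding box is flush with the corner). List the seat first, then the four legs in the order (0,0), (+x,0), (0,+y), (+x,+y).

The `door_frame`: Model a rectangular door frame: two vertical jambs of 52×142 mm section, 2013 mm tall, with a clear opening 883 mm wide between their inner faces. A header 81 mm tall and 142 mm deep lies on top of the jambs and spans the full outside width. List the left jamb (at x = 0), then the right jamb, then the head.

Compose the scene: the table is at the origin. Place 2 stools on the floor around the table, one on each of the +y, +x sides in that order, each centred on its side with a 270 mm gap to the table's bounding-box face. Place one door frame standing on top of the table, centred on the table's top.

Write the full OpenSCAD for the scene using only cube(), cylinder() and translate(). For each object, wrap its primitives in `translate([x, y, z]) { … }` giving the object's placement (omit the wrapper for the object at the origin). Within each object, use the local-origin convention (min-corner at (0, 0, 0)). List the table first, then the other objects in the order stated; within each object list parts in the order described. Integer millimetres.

translate([0, 0, 741]) cube([1717, 614, 33]);
translate([48, 48, 0]) cube([44, 44, 741]);
translate([1625, 48, 0]) cube([44, 44, 741]);
translate([48, 522, 0]) cube([44, 44, 741]);
translate([1625, 522, 0]) cube([44, 44, 741]);
translate([725, 884, 0]) {
  translate([0, 0, 365]) cube([267, 258, 39]);
  translate([21, 21, 0]) cylinder(h = 365, r = 21);
  translate([246, 21, 0]) cylinder(h = 365, r = 21);
  translate([21, 237, 0]) cylinder(h = 365, r = 21);
  translate([246, 237, 0]) cylinder(h = 365, r = 21);
}
translate([1987, 178, 0]) {
  translate([0, 0, 365]) cube([267, 258, 39]);
  translate([21, 21, 0]) cylinder(h = 365, r = 21);
  translate([246, 21, 0]) cylinder(h = 365, r = 21);
  translate([21, 237, 0]) cylinder(h = 365, r = 21);
  translate([246, 237, 0]) cylinder(h = 365, r = 21);
}
translate([365, 236, 774]) {
  cube([52, 142, 2013]);
  translate([935, 0, 0]) cube([52, 142, 2013]);
  translate([0, 0, 2013]) cube([987, 142, 81]);
}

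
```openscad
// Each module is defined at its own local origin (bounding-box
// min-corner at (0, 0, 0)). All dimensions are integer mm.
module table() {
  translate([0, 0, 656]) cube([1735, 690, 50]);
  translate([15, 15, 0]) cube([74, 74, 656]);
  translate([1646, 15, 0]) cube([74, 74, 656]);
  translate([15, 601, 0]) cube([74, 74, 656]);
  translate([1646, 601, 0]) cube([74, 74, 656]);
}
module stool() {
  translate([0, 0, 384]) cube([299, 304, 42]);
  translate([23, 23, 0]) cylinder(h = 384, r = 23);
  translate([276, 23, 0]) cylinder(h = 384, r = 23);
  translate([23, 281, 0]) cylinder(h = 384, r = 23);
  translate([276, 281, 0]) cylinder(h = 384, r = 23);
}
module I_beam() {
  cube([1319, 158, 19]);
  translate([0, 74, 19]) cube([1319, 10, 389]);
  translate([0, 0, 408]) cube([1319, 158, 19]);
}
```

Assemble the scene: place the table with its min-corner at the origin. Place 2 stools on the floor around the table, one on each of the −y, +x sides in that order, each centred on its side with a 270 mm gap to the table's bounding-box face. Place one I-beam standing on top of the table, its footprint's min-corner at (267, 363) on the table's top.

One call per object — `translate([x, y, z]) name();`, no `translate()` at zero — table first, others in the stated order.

table();
translate([718, -574, 0]) stool();
translate([2005, 193, 0]) stool();
translate([267, 363, 706]) I_beam();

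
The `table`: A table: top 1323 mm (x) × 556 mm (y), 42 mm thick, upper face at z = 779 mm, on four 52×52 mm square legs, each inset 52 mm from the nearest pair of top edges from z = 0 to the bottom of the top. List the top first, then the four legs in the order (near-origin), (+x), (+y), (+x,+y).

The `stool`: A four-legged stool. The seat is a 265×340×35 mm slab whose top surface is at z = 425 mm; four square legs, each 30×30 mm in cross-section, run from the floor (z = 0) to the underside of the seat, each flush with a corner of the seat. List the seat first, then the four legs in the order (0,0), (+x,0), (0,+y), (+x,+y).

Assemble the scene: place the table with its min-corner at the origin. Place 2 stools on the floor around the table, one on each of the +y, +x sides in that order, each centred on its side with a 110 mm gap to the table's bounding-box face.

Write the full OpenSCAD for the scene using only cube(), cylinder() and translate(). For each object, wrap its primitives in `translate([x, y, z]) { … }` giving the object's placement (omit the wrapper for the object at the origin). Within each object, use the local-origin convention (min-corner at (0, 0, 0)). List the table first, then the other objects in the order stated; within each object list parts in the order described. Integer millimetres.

translate([0, 0, 737]) cube([1323, 556, 42]);
translate([52, 52, 0]) cube([52, 52, 737]);
translate([1219, 52, 0]) cube([52, 52, 737]);
translate([52, 452, 0]) cube([52, 52, 737]);
translate([1219, 452, 0]) cube([52, 52, 737]);
translate([529, 666, 0]) {
  translate([0, 0, 390]) cube([265, 340, 35]);
  cube([30, 30, 390]);
  translate([235, 0, 0]) cube([30, 30, 390]);
  translate([0, 310, 0]) cube([30, 30, 390]);
  translate([235, 310, 0]) cube([30, 30, 390]);
}
translate([1433, 108, 0]) {
  translate([0, 0, 390]) cube([265, 340, 35]);
  cube([30, 30, 390]);
  translate([235, 0, 0]) cube([30, 30, 390]);
  translate([0, 310, 0]) cube([30, 30, 390]);
  translate([235, 310, 0]) cube([30, 30, 390]);
}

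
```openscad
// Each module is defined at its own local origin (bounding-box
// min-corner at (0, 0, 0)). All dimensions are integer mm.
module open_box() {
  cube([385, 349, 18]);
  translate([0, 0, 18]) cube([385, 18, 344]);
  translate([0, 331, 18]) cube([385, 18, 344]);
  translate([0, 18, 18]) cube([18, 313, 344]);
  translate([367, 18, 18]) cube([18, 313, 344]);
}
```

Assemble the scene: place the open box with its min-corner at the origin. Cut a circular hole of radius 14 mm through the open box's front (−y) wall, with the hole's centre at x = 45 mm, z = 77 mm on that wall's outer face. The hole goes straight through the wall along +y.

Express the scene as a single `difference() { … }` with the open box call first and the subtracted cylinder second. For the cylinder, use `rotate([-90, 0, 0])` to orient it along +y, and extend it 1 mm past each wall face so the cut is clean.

difference() {
  open_box();
  translate([45, -1, 77]) rotate([-90, 0, 0]) cylinder(h = 20, r = 14);
}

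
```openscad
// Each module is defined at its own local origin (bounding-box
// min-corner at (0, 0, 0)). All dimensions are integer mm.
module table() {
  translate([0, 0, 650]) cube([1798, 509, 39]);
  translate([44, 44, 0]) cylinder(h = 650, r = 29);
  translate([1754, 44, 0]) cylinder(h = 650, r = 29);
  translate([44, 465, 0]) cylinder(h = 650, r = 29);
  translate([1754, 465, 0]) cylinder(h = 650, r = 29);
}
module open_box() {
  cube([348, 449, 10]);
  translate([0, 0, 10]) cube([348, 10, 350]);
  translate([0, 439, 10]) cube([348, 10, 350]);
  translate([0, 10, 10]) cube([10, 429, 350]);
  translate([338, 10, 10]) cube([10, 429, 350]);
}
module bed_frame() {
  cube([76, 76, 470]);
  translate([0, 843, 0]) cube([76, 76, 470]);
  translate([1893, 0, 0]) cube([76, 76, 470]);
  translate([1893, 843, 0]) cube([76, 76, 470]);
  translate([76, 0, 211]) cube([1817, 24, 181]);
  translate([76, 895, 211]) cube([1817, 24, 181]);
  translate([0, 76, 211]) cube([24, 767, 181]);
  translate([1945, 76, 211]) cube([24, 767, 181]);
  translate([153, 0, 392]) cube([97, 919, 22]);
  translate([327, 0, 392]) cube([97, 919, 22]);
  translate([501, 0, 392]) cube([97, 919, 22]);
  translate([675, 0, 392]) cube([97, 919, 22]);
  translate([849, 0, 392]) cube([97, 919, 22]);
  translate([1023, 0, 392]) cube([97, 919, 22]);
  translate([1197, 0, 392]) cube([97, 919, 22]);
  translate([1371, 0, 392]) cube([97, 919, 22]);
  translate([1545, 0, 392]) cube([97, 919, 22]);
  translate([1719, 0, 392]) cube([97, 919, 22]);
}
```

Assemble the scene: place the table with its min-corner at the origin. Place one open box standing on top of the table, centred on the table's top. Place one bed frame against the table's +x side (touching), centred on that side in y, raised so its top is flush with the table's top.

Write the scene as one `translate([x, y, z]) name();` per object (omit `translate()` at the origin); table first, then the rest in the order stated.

table();
translate([725, 30, 689]) open_box();
translate([1798, -205, 219]) bed_frame();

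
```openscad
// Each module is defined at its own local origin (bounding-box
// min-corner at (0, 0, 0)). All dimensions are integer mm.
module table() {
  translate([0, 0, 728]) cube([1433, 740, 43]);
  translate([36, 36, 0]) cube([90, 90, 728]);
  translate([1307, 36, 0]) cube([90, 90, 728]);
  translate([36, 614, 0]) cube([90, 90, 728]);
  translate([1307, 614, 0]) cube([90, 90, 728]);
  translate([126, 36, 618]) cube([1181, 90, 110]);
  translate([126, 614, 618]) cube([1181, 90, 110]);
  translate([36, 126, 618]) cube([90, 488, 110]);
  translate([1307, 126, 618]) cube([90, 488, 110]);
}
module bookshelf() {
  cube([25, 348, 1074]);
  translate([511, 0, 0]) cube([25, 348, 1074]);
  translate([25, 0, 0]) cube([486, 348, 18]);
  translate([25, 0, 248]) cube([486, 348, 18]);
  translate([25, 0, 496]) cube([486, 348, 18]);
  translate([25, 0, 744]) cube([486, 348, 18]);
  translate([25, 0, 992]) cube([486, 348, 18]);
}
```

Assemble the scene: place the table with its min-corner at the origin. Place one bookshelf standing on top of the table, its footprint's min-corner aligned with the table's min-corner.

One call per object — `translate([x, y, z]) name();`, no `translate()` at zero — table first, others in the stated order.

table();
translate([0, 0, 771]) bookshelf();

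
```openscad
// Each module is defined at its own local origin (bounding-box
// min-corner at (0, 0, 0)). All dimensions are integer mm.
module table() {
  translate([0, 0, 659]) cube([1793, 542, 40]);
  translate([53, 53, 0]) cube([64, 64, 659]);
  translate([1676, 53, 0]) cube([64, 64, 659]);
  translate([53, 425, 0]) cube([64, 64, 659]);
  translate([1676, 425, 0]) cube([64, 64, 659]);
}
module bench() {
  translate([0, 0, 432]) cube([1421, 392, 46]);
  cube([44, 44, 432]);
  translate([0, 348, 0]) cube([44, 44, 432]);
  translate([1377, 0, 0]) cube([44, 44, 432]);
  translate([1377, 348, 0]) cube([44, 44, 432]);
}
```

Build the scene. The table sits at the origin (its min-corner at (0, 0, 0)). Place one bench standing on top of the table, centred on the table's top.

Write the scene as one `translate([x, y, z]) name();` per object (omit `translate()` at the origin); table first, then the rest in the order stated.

table();
translate([186, 75, 699]) bench();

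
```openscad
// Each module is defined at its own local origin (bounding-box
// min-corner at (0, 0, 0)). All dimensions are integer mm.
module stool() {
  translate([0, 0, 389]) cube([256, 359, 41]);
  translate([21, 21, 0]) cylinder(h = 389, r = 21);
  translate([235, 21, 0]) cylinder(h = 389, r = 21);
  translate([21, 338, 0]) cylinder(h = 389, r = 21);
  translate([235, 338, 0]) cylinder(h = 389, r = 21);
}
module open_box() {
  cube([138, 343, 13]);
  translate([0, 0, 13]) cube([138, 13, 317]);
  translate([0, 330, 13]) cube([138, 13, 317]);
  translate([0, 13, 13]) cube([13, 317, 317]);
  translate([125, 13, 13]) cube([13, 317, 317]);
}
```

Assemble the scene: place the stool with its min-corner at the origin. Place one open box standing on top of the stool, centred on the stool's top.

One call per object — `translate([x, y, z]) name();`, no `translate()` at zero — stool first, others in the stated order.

stool();
translate([59, 8, 430]) open_box();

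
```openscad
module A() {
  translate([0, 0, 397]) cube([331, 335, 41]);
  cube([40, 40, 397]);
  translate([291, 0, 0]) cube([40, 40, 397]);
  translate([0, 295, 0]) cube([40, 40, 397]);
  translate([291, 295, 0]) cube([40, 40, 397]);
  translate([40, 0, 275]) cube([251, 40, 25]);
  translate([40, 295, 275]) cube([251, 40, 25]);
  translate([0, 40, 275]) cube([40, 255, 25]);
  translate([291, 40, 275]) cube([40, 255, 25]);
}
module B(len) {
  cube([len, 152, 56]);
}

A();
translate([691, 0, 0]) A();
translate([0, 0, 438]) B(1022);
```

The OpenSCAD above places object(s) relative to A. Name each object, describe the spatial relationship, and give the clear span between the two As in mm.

Second stool starts at x = 691; first ends at x = 331; clear span = 691 − 331 = 360 mm.

A is a stool. B is a beam. A beam spans the tops of two stools. The clear span between the two stools is 360 mm.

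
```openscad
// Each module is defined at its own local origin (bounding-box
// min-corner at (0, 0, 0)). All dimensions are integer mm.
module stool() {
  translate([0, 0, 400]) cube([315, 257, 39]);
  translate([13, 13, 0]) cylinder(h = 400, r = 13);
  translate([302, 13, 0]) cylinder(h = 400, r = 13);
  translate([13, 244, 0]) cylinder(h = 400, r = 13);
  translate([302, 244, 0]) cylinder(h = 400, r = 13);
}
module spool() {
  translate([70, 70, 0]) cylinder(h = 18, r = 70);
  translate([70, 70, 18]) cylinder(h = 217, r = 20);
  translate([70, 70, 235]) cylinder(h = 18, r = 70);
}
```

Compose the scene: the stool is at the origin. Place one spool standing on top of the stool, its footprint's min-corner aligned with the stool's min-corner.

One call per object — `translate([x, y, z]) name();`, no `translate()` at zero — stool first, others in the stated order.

stool();
translate([0, 0, 439]) spool();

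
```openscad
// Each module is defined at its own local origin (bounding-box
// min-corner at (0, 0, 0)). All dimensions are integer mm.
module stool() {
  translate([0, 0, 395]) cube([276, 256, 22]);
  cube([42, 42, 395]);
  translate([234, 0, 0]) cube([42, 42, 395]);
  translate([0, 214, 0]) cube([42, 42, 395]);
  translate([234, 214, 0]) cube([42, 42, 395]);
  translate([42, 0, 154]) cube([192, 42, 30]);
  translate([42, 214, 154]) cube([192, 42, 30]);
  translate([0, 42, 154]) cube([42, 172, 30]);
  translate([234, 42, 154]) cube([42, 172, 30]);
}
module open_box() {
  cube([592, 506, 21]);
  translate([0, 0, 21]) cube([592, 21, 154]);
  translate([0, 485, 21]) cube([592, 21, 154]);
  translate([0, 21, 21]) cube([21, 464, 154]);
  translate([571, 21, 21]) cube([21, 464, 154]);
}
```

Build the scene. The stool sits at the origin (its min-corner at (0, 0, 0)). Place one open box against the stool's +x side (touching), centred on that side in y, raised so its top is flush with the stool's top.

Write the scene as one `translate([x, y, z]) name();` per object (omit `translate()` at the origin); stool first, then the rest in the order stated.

stool();
translate([276, -125, 242]) open_box();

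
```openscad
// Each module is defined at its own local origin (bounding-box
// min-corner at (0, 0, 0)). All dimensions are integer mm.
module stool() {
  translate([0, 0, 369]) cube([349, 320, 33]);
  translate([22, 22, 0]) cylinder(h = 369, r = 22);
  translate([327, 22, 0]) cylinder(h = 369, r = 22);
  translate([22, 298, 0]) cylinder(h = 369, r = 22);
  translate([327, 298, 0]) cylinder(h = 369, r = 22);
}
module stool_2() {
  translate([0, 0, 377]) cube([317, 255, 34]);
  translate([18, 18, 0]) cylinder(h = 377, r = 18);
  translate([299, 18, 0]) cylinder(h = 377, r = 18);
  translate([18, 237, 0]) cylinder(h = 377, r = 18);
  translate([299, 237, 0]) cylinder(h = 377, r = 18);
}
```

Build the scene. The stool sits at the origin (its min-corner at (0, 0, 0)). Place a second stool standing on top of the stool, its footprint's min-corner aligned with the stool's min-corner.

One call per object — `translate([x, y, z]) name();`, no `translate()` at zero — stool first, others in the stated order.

stool();
translate([0, 0, 402]) stool_2();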